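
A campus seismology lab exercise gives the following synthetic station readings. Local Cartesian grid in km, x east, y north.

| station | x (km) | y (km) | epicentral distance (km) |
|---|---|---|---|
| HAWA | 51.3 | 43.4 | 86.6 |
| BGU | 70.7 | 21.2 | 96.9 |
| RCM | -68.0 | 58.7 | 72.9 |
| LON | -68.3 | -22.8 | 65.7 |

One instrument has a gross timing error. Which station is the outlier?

LON

Solve using three stations at a time. Using HAWA, BGU, RCM (subtract circle equations pairwise → linear system) gives (x, y) ≈ (-24.0, 0.6).
Distances from that point to each station vs reported:
  HAWA: calculated 86.6 vs reported 86.6 → residual 0.0 km
  BGU: calculated 96.9 vs reported 96.9 → residual 0.0 km
  RCM: calculated 72.9 vs reported 72.9 → residual 0.0 km
  LON: calculated 50.1 vs reported 65.7 → residual 15.6 km
HAWA, BGU, RCM are mutually consistent (residuals ≈ 0); LON is off by 15.6 km.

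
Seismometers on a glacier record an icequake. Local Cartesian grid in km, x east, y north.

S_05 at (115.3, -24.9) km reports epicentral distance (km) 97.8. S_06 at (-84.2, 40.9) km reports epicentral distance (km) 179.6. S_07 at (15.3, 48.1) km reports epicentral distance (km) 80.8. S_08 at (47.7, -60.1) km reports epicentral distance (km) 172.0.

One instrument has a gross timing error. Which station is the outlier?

S_08

Solve using three stations at a time. Using S_05, S_06, S_07 (subtract circle equations pairwise → linear system) gives (x, y) ≈ (93.0, 70.3).
Distances from that point to each station vs reported:
  S_05: calculated 97.8 vs reported 97.8 → residual 0.0 km
  S_06: calculated 179.6 vs reported 179.6 → residual 0.0 km
  S_07: calculated 80.8 vs reported 80.8 → residual 0.0 km
  S_08: calculated 138.0 vs reported 172.0 → residual 34.0 km
S_05, S_06, S_07 are mutually consistent (residuals ≈ 0); S_08 is off by 34.0 km.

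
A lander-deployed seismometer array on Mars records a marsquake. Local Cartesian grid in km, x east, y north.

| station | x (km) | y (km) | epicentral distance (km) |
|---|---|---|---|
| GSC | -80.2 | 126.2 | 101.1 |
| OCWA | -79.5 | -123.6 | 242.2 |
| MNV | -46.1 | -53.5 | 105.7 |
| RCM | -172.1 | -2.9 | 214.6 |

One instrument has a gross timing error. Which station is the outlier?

Solve using three stations at a time. Using GSC, OCWA, RCM (subtract circle equations pairwise → linear system) gives (x, y) ≈ (17.0, 98.5).
Distances from that point to each station vs reported:
  GSC: calculated 101.1 vs reported 101.1 → residual 0.0 km
  OCWA: calculated 242.2 vs reported 242.2 → residual 0.0 km
  MNV: calculated 164.6 vs reported 105.7 → residual 58.9 km
  RCM: calculated 214.6 vs reported 214.6 → residual 0.0 km
GSC, OCWA, RCM are mutually consistent (residuals ≈ 0); MNV is off by 58.9 km.

MNV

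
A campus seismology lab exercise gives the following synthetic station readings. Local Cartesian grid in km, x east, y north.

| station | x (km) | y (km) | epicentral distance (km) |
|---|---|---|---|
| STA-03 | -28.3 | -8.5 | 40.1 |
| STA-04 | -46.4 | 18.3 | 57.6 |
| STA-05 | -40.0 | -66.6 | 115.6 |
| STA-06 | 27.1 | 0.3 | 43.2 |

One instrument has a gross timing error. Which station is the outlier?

STA-03

Solve using three stations at a time. Using STA-04, STA-05, STA-06 (subtract circle equations pairwise → linear system) gives (x, y) ≈ (7.5, 38.8).
Distances from that point to each station vs reported:
  STA-03: calculated 59.3 vs reported 40.1 → residual 19.2 km
  STA-04: calculated 57.6 vs reported 57.6 → residual 0.0 km
  STA-05: calculated 115.6 vs reported 115.6 → residual 0.0 km
  STA-06: calculated 43.2 vs reported 43.2 → residual 0.0 km
STA-04, STA-05, STA-06 are mutually consistent (residuals ≈ 0); STA-03 is off by 19.2 km.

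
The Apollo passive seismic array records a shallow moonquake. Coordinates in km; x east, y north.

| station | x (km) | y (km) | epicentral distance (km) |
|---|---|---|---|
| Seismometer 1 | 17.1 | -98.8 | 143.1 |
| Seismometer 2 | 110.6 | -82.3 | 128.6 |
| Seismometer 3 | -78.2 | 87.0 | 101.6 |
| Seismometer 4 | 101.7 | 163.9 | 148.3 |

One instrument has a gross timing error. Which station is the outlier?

Solve using three stations at a time. Using Seismometer 1, Seismometer 3, Seismometer 4 (subtract circle equations pairwise → linear system) gives (x, y) ≈ (14.0, 44.3).
Distances from that point to each station vs reported:
  Seismometer 1: calculated 143.1 vs reported 143.1 → residual 0.0 km
  Seismometer 2: calculated 159.2 vs reported 128.6 → residual 30.6 km
  Seismometer 3: calculated 101.6 vs reported 101.6 → residual 0.0 km
  Seismometer 4: calculated 148.3 vs reported 148.3 → residual 0.0 km
Seismometer 1, Seismometer 3, Seismometer 4 are mutually consistent (residuals ≈ 0); Seismometer 2 is off by 30.6 km.

Seismometer 2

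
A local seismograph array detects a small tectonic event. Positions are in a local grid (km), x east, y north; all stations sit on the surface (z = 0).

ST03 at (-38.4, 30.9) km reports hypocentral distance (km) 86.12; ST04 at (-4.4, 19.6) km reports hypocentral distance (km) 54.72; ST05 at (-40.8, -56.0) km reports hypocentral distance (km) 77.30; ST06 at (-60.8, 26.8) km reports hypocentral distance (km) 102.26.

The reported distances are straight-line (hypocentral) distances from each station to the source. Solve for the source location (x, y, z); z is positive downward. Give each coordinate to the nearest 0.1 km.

Each station gives a sphere (x−x_i)² + (y−y_i)² + z² = d_i² (stations at z=0).
Subtracting the ST03 sphere from ST04 and ST05: z² cancels, leaving linear equations in x and y:
68.0 x − 22.6 y = 2396.53
-4.8 x − 173.8 y = 3812.63
Solving: x ≈ 27.698, y ≈ -22.702 km (keep extra digits for the depth step; rounded: 27.7, -22.7).
Then from the ST03 sphere: z² = 86.12² − (x + 38.4)² − (y − 30.9)² with x = 27.698, y = -22.702, so z ≈ 13.211 ≈ 13.2 km.

x ≈ 27.7 km, y ≈ -22.7 km, depth ≈ 13.2 km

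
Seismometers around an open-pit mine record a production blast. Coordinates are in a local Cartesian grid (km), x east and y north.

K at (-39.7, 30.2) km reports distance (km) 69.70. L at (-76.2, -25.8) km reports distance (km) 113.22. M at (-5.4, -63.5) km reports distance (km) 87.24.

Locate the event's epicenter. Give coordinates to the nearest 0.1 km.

Circle about each station: (x + 39.7)² + (y − 30.2)² = 69.70²; (x + 76.2)² + (y + 25.8)² = 113.22²; (x + 5.4)² + (y + 63.5)² = 87.24².
Subtracting the K equation from the L and M equations removes the quadratic terms:
-73.0 x − 112.0 y = -3976.73
68.6 x − 187.4 y = -1179.45
Solving the 2×2 system: x ≈ 28.7, y ≈ 16.8 km.

x ≈ 28.7 km, y ≈ 16.8 km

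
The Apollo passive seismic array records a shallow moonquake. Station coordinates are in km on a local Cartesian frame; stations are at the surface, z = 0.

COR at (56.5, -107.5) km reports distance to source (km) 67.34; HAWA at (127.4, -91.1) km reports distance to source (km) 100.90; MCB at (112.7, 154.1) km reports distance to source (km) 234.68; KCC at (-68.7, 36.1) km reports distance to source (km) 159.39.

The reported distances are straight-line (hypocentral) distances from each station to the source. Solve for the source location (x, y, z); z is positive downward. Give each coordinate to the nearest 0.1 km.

(44.1, -64.6, 50.4)

Each station gives a sphere (x−x_i)² + (y−y_i)² + z² = d_i² (stations at z=0).
Subtracting the COR sphere from HAWA and MCB: z² cancels, leaving linear equations in x and y:
141.8 x + 32.8 y = 4135.34
112.4 x + 523.2 y = -28840.43
Solving: x ≈ 44.106, y ≈ -64.598 km (keep extra digits for the depth step; rounded: 44.1, -64.6).
Then from the COR sphere: z² = 67.34² − (x − 56.5)² − (y + 107.5)² with x = 44.106, y = -64.598, so z ≈ 50.403 ≈ 50.4 km.
Check against KCC (with the unrounded solution): distance 159.39 ≈ 159.39 km. ✓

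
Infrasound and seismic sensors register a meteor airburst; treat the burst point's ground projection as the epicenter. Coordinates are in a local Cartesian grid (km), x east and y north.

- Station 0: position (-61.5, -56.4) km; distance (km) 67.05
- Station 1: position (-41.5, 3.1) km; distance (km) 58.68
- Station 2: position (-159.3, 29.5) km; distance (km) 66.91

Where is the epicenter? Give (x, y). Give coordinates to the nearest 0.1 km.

Circle about each station: (x + 61.5)² + (y + 56.4)² = 67.05²; (x + 41.5)² + (y − 3.1)² = 58.68²; (x + 159.3)² + (y − 29.5)² = 66.91².
Subtracting pairs of circle equations eliminates x²+y² and gives linear equations (the radical axes):
40.0 x + 119.0 y = -4178.99
-195.6 x + 171.8 y = 19302.28
Solving the 2×2 system: x ≈ -100.0, y ≈ -1.5 km.
Check against Station 0 (with the unrounded x, y): √((x + 61.5)²+(y + 56.4)²) = 67.05 ≈ 67.05 km. ✓

(-100.0, -1.5)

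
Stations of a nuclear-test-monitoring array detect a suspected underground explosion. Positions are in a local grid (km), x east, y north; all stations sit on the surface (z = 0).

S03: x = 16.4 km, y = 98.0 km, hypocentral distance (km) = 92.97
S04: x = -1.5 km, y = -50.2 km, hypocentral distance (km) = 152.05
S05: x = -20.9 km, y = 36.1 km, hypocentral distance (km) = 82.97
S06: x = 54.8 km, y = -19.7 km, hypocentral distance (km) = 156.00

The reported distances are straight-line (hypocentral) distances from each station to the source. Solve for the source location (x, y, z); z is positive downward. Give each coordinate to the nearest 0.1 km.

Each station gives a sphere (x−x_i)² + (y−y_i)² + z² = d_i² (stations at z=0).
Subtracting the S03 sphere from S04 and S05: z² cancels, leaving linear equations in x and y:
-35.8 x − 296.4 y = -21826.45
-74.6 x − 123.8 y = -6373.54
Solving: x ≈ -45.986, y ≈ 79.193 km (keep extra digits for the depth step; rounded: -46.0, 79.2).
Then from the S03 sphere: z² = 92.97² − (x − 16.4)² − (y − 98.0)² with x = -45.986, y = 79.193, so z ≈ 66.315 ≈ 66.3 km.
Check against S06 (with the unrounded solution): distance 156.00 ≈ 156.00 km. ✓

x ≈ -46.0 km, y ≈ 79.2 km, depth ≈ 66.3 km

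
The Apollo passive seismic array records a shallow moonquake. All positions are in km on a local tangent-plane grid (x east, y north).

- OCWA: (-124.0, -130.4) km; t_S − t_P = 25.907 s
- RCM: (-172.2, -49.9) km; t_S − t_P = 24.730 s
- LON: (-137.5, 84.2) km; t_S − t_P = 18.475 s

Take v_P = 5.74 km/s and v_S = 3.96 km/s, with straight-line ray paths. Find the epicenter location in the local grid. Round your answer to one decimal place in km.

Distance from S−P lag: d = Δt · v_P v_S / (v_P − v_S) = Δt · (5.74·3.96)/(5.74−3.96) ≈ 12.7699·Δt.
So d_OCWA = 330.83, d_RCM = 315.80, d_LON = 235.92 km.
Circle about each station: (x + 124.0)² + (y + 130.4)² = 330.83²; (x + 172.2)² + (y + 49.9)² = 315.80²; (x + 137.5)² + (y − 84.2)² = 235.92².
Subtracting the OCWA equation from the RCM and LON equations removes the quadratic terms:
-96.4 x + 161.0 y = 9481.54
-27.0 x + 429.2 y = 47405.97
Solving the 2×2 system: x ≈ 96.2, y ≈ 116.5 km.
Check against OCWA (with the unrounded x, y): √((x + 124.0)²+(y + 130.4)²) = 330.85 ≈ 330.83 km. ✓

96.2 km east, 116.5 km north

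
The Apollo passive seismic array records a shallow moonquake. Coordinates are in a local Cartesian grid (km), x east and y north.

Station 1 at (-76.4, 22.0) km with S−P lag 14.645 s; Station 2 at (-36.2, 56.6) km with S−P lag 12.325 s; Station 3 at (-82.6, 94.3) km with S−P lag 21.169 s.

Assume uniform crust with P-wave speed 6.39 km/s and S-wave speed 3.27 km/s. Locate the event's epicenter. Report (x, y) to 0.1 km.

(17.6, -6.0)

Distance from S−P lag: d = Δt · v_P v_S / (v_P − v_S) = Δt · (6.39·3.27)/(6.39−3.27) ≈ 6.6972·Δt.
So d_Station 1 = 98.08, d_Station 2 = 82.54, d_Station 3 = 141.77 km.
Circle about each station: (x + 76.4)² + (y − 22.0)² = 98.08²; (x + 36.2)² + (y − 56.6)² = 82.54²; (x + 82.6)² + (y − 94.3)² = 141.77².
Subtracting pairs of circle equations eliminates x²+y² and gives linear equations (the radical axes):
80.4 x + 69.2 y = 999.87
-12.4 x + 144.6 y = -1084.76
Solving the 2×2 system: x ≈ 17.6, y ≈ -6.0 km.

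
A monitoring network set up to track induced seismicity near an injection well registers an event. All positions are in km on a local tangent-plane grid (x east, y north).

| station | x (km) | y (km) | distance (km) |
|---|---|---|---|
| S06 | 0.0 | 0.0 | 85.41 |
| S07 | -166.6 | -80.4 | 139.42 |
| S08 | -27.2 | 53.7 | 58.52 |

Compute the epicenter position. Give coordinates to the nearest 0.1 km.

x ≈ -80.3 km, y ≈ 29.1 km

Circle about each station: x² + y² = 85.41²; (x + 166.6)² + (y + 80.4)² = 139.42²; (x + 27.2)² + (y − 53.7)² = 58.52².
Subtracting the S06 equation from the S07 and S08 equations removes the quadratic terms:
-333.2 x − 160.8 y = 22076.65
-54.4 x + 107.4 y = 7493.81
Solving the 2×2 system: x ≈ -80.3, y ≈ 29.1 km.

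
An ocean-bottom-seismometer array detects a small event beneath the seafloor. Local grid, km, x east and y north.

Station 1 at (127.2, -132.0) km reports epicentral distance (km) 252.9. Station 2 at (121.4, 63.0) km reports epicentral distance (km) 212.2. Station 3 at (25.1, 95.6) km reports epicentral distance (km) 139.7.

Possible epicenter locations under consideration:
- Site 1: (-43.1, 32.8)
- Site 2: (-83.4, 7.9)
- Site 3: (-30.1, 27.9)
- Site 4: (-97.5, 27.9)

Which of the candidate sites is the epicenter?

Site 2

For each candidate, compare |candidate − station| to the reported distance:
Site 1: residuals Station 1 15.9, Station 2 45.0, Station 3 47.0 → max 47.0 km
Site 2: residuals Station 1 0.1, Station 2 0.1, Station 3 0.2 → max 0.2 km
Site 3: residuals Station 1 28.6, Station 2 56.7, Station 3 52.3 → max 56.7 km
Site 4: residuals Station 1 22.9, Station 2 9.5, Station 3 0.4 → max 22.9 km
Only Site 2 has all residuals ≈ 0.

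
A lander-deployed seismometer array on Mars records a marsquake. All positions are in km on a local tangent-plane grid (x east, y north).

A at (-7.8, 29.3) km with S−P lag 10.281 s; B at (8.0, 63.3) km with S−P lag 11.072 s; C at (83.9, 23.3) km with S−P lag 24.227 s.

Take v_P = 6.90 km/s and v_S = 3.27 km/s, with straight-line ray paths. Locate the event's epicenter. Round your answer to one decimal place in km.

(-60.8, 65.0)

Distance from S−P lag: d = Δt · v_P v_S / (v_P − v_S) = Δt · (6.90·3.27)/(6.90−3.27) ≈ 6.2157·Δt.
So d_A = 63.90, d_B = 68.82, d_C = 150.59 km.
Circle about each station: (x + 7.8)² + (y − 29.3)² = 63.90²; (x − 8.0)² + (y − 63.3)² = 68.82²; (x − 83.9)² + (y − 23.3)² = 150.59².
Subtracting the A equation from the B and C equations removes the quadratic terms:
31.6 x + 68.0 y = 2498.58
183.4 x − 12.0 y = -11931.37
Solving the 2×2 system: x ≈ -60.8, y ≈ 65.0 km.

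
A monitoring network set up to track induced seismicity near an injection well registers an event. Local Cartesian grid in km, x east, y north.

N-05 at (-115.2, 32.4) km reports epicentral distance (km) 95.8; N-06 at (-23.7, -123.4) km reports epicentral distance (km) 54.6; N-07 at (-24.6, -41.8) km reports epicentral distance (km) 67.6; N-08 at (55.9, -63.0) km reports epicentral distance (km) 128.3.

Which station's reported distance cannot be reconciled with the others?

N-05

Solve using three stations at a time. Using N-06, N-07, N-08 (subtract circle equations pairwise → linear system) gives (x, y) ≈ (-68.9, -92.8).
Distances from that point to each station vs reported:
  N-05: calculated 133.5 vs reported 95.8 → residual 37.7 km
  N-06: calculated 54.5 vs reported 54.6 → residual 0.1 km
  N-07: calculated 67.5 vs reported 67.6 → residual 0.1 km
  N-08: calculated 128.3 vs reported 128.3 → residual 0.0 km
N-06, N-07, N-08 are mutually consistent (residuals ≈ 0); N-05 is off by 37.7 km.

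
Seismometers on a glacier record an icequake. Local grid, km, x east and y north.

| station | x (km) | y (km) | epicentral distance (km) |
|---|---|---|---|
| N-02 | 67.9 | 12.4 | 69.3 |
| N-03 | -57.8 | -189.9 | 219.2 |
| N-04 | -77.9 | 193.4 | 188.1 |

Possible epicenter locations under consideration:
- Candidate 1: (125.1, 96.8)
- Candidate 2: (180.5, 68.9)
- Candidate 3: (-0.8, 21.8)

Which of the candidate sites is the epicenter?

For each candidate, compare |candidate − station| to the reported distance:
Candidate 1: residuals N-02 32.7, N-03 120.9, N-04 36.7 → max 120.9 km
Candidate 2: residuals N-02 56.7, N-03 132.6, N-04 98.7 → max 132.6 km
Candidate 3: residuals N-02 0.0, N-03 0.0, N-04 0.0 → max 0.0 km
Only Candidate 3 has all residuals ≈ 0.

Candidate 3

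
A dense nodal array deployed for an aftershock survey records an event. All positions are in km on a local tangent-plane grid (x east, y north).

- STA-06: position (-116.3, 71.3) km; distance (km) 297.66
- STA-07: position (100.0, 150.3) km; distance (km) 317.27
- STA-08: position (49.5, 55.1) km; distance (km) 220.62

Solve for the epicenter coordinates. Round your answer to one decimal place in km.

(64.7, -165.0)

Circle about each station: (x + 116.3)² + (y − 71.3)² = 297.66²; (x − 100.0)² + (y − 150.3)² = 317.27²; (x − 49.5)² + (y − 55.1)² = 220.62².
Subtracting the STA-06 equation from the STA-07 and STA-08 equations removes the quadratic terms:
432.6 x + 158.0 y = 1921.93
331.6 x − 32.4 y = 26805.17
Solving the 2×2 system: x ≈ 64.7, y ≈ -165.0 km.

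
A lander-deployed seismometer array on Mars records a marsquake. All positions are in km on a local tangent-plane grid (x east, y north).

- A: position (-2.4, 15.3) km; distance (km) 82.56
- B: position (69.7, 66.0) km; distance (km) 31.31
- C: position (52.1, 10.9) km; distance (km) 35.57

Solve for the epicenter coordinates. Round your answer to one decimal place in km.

x ≈ 77.6 km, y ≈ 35.7 km

Circle about each station: (x + 2.4)² + (y − 15.3)² = 82.56²; (x − 69.7)² + (y − 66.0)² = 31.31²; (x − 52.1)² + (y − 10.9)² = 35.57².
Subtracting the A equation from the B and C equations removes the quadratic terms:
144.2 x + 101.4 y = 14810.08
109.0 x − 8.8 y = 8144.30
Solving the 2×2 system: x ≈ 77.6, y ≈ 35.7 km.
Check against A (with the unrounded x, y): √((x + 2.4)²+(y − 15.3)²) = 82.56 ≈ 82.56 km. ✓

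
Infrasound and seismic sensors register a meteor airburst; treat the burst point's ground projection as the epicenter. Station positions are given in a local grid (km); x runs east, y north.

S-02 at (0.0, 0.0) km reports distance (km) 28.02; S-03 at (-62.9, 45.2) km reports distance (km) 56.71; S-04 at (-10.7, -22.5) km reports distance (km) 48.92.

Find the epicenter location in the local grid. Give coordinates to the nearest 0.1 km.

Circle about each station: x² + y² = 28.02²; (x + 62.9)² + (y − 45.2)² = 56.71²; (x + 10.7)² + (y + 22.5)² = 48.92².
Subtracting the S-02 equation from the S-03 and S-04 equations removes the quadratic terms:
-125.8 x + 90.4 y = 3568.55
-21.4 x − 45.0 y = -987.31
Solving the 2×2 system: x ≈ -9.4, y ≈ 26.4 km.

(-9.4, 26.4)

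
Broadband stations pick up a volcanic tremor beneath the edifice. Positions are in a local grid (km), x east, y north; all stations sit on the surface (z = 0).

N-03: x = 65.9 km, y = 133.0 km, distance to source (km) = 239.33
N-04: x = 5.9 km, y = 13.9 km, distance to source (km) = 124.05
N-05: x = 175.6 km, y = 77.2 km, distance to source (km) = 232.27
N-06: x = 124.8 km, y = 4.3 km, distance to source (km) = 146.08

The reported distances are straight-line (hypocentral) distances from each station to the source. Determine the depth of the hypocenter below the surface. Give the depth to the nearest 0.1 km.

Each station gives a sphere (x−x_i)² + (y−y_i)² + z² = d_i² (stations at z=0).
Subtracting the N-03 sphere from N-04 and N-05: z² cancels, leaving linear equations in x and y:
-120.0 x − 238.2 y = 20086.66
219.4 x − 111.6 y = 18092.89
Solving: x ≈ 31.500, y ≈ -100.196 km (keep extra digits for the depth step; rounded: 31.5, -100.2).
Then from the N-03 sphere: z² = 239.33² − (x − 65.9)² − (y − 133.0)² with x = 31.500, y = -100.196, so z ≈ 41.414 ≈ 41.4 km.

z ≈ 41.4 km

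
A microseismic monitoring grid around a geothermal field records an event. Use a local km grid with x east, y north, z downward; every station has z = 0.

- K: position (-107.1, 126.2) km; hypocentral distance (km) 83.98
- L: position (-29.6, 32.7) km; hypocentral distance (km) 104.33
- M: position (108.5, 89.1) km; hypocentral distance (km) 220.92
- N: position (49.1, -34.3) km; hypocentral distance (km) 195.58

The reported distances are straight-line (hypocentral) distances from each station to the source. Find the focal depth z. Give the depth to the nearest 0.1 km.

63.8 km

Each station gives a sphere (x−x_i)² + (y−y_i)² + z² = d_i² (stations at z=0).
Subtracting the K sphere from L and M: z² cancels, leaving linear equations in x and y:
155.0 x − 187.0 y = -29283.51
431.2 x − 74.2 y = -49438.80
Solving: x ≈ -102.298, y ≈ 71.804 km (keep extra digits for the depth step; rounded: -102.3, 71.8).
Then from the K sphere: z² = 83.98² − (x + 107.1)² − (y − 126.2)² with x = -102.298, y = 71.804, so z ≈ 63.802 ≈ 63.8 km.
Check against N (with the unrounded solution): distance 195.58 ≈ 195.58 km. ✓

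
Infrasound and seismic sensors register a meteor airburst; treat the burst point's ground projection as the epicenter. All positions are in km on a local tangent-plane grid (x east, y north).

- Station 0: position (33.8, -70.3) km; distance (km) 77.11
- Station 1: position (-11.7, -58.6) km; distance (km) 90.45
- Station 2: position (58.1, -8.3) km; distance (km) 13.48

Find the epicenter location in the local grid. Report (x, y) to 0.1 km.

x ≈ 53.3 km, y ≈ 4.3 km

Circle about each station: (x − 33.8)² + (y + 70.3)² = 77.11²; (x + 11.7)² + (y + 58.6)² = 90.45²; (x − 58.1)² + (y + 8.3)² = 13.48².
Subtracting the Station 0 equation from the Station 1 and Station 2 equations removes the quadratic terms:
-91.0 x + 23.4 y = -4748.93
48.6 x + 124.0 y = 3124.21
Solving the 2×2 system: x ≈ 53.3, y ≈ 4.3 km.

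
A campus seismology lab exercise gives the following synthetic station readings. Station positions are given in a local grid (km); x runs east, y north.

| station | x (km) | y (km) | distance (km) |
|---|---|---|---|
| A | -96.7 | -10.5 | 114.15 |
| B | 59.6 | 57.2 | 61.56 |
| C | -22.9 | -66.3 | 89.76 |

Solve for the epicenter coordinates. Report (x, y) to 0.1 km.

(14.5, 15.3)

Circle about each station: (x + 96.7)² + (y + 10.5)² = 114.15²; (x − 59.6)² + (y − 57.2)² = 61.56²; (x + 22.9)² + (y + 66.3)² = 89.76².
Subtracting pairs of circle equations eliminates x²+y² and gives linear equations (the radical axes):
312.6 x + 135.4 y = 6603.45
147.6 x − 111.6 y = 432.32
Solving the 2×2 system: x ≈ 14.5, y ≈ 15.3 km.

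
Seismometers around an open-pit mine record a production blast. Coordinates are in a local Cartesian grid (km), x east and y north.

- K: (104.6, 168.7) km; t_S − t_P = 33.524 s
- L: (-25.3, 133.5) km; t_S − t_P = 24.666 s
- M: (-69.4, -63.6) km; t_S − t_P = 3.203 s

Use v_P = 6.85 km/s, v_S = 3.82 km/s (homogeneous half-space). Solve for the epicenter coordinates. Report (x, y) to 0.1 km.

Distance from S−P lag: d = Δt · v_P v_S / (v_P − v_S) = Δt · (6.85·3.82)/(6.85−3.82) ≈ 8.6360·Δt.
So d_K = 289.51, d_L = 213.01, d_M = 27.66 km.
Circle about each station: (x − 104.6)² + (y − 168.7)² = 289.51²; (x + 25.3)² + (y − 133.5)² = 213.01²; (x + 69.4)² + (y + 63.6)² = 27.66².
Subtracting pairs of circle equations eliminates x²+y² and gives linear equations (the radical axes):
-259.8 x − 70.4 y = 17504.27
-348.0 x − 464.6 y = 52511.43
Solving the 2×2 system: x ≈ -46.1, y ≈ -78.5 km.

x ≈ -46.1 km, y ≈ -78.5 km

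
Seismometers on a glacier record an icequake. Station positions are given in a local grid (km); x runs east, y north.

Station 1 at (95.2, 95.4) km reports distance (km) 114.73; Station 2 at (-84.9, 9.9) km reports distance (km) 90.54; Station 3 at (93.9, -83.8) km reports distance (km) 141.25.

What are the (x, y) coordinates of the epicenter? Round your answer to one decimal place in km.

(4.3, 25.4)

Circle about each station: (x − 95.2)² + (y − 95.4)² = 114.73²; (x + 84.9)² + (y − 9.9)² = 90.54²; (x − 93.9)² + (y + 83.8)² = 141.25².
Subtracting the Station 1 equation from the Station 2 and Station 3 equations removes the quadratic terms:
-360.2 x − 171.0 y = -5892.70
-2.6 x − 358.4 y = -9113.14
Solving the 2×2 system: x ≈ 4.3, y ≈ 25.4 km.
Check against Station 1 (with the unrounded x, y): √((x − 95.2)²+(y − 95.4)²) = 114.73 ≈ 114.73 km. ✓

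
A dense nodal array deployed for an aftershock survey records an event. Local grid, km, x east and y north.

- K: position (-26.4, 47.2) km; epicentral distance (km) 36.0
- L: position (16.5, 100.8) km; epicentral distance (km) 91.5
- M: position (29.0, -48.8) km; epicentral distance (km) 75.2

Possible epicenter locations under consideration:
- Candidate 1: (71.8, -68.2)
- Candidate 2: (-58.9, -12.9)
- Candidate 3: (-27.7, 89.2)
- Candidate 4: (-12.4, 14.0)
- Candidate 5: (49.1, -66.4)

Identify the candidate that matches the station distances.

Candidate 4

For each candidate, compare |candidate − station| to the reported distance:
Candidate 1: residuals K 115.5, L 86.3, M 28.2 → max 115.5 km
Candidate 2: residuals K 32.3, L 44.9, M 19.7 → max 44.9 km
Candidate 3: residuals K 6.0, L 45.8, M 74.0 → max 74.0 km
Candidate 4: residuals K 0.0, L 0.0, M 0.0 → max 0.0 km
Candidate 5: residuals K 100.4, L 78.8, M 48.5 → max 100.4 km
Only Candidate 4 has all residuals ≈ 0.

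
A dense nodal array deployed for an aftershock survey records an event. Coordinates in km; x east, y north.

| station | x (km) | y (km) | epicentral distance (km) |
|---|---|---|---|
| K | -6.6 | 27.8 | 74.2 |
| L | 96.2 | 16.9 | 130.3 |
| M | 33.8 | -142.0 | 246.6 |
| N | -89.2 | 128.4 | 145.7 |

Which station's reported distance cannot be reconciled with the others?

N

Solve using three stations at a time. Using K, L, M (subtract circle equations pairwise → linear system) gives (x, y) ≈ (-2.6, 101.9).
Distances from that point to each station vs reported:
  K: calculated 74.2 vs reported 74.2 → residual 0.0 km
  L: calculated 130.3 vs reported 130.3 → residual 0.0 km
  M: calculated 246.6 vs reported 246.6 → residual 0.0 km
  N: calculated 90.6 vs reported 145.7 → residual 55.1 km
K, L, M are mutually consistent (residuals ≈ 0); N is off by 55.1 km.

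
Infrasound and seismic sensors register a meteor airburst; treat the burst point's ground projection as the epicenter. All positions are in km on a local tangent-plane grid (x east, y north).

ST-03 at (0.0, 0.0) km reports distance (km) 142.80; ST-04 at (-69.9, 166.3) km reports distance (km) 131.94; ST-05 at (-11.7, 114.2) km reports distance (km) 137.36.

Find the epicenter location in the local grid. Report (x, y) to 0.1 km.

-133.5 km east, 50.7 km north

Circle about each station: x² + y² = 142.80²; (x + 69.9)² + (y − 166.3)² = 131.94²; (x + 11.7)² + (y − 114.2)² = 137.36².
Subtracting the ST-03 equation from the ST-04 and ST-05 equations removes the quadratic terms:
-139.8 x + 332.6 y = 35525.38
-23.4 x + 228.4 y = 14702.60
Solving the 2×2 system: x ≈ -133.5, y ≈ 50.7 km.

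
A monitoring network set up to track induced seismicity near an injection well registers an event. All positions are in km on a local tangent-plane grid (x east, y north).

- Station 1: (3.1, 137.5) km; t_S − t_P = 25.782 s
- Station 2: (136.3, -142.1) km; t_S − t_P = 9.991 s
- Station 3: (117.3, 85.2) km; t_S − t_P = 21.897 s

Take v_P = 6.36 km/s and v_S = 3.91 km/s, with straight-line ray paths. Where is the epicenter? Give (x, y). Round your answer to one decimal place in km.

Distance from S−P lag: d = Δt · v_P v_S / (v_P − v_S) = Δt · (6.36·3.91)/(6.36−3.91) ≈ 10.1500·Δt.
So d_Station 1 = 261.69, d_Station 2 = 101.41, d_Station 3 = 222.26 km.
Circle about each station: (x − 3.1)² + (y − 137.5)² = 261.69²; (x − 136.3)² + (y + 142.1)² = 101.41²; (x − 117.3)² + (y − 85.2)² = 222.26².
Subtracting the Station 1 equation from the Station 2 and Station 3 equations removes the quadratic terms:
266.4 x − 559.2 y = 78051.91
228.4 x − 104.6 y = 21184.62
Solving the 2×2 system: x ≈ 36.9, y ≈ -122.0 km.

x ≈ 36.9 km, y ≈ -122.0 km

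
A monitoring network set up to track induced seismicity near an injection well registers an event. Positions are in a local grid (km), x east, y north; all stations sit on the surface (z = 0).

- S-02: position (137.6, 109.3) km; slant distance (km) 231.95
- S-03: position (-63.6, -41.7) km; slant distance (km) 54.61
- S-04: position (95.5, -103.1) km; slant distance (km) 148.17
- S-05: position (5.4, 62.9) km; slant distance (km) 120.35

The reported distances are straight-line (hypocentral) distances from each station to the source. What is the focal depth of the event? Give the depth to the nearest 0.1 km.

depth ≈ 44.6 km

Each station gives a sphere (x−x_i)² + (y−y_i)² + z² = d_i² (stations at z=0).
Subtracting the S-02 sphere from S-03 and S-04: z² cancels, leaving linear equations in x and y:
-402.4 x − 302.0 y = 25722.15
-84.2 x − 424.8 y = 20716.06
Solving: x ≈ -32.097, y ≈ -42.405 km (keep extra digits for the depth step; rounded: -32.1, -42.4).
Then from the S-02 sphere: z² = 231.95² − (x − 137.6)² − (y − 109.3)² with x = -32.097, y = -42.405, so z ≈ 44.602 ≈ 44.6 km.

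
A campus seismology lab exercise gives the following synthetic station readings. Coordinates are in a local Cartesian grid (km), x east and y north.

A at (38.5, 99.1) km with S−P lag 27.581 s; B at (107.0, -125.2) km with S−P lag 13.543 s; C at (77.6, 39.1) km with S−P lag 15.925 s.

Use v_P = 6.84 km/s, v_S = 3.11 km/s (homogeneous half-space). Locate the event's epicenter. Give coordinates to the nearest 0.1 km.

83.9 km east, -51.5 km north

Distance from S−P lag: d = Δt · v_P v_S / (v_P − v_S) = Δt · (6.84·3.11)/(6.84−3.11) ≈ 5.7031·Δt.
So d_A = 157.30, d_B = 77.24, d_C = 90.82 km.
Circle about each station: (x − 38.5)² + (y − 99.1)² = 157.30²; (x − 107.0)² + (y + 125.2)² = 77.24²; (x − 77.6)² + (y − 39.1)² = 90.82².
Subtracting pairs of circle equations eliminates x²+y² and gives linear equations (the radical axes):
137.0 x − 448.6 y = 34598.25
78.2 x − 120.0 y = 12742.53
Solving the 2×2 system: x ≈ 83.9, y ≈ -51.5 km.
Check against A (with the unrounded x, y): √((x − 38.5)²+(y − 99.1)²) = 157.30 ≈ 157.30 km. ✓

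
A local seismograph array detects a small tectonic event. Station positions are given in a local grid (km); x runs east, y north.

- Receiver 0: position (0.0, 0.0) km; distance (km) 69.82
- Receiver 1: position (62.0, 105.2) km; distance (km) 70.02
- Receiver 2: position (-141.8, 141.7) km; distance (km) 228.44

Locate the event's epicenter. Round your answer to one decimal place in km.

Circle about each station: x² + y² = 69.82²; (x − 62.0)² + (y − 105.2)² = 70.02²; (x + 141.8)² + (y − 141.7)² = 228.44².
Subtracting the Receiver 0 equation from the Receiver 1 and Receiver 2 equations removes the quadratic terms:
124.0 x + 210.4 y = 14883.07
-283.6 x + 283.4 y = -7123.87
Solving the 2×2 system: x ≈ 60.3, y ≈ 35.2 km.
Check against Receiver 0 (with the unrounded x, y): √(x²+y²) = 69.82 ≈ 69.82 km. ✓

x ≈ 60.3 km, y ≈ 35.2 km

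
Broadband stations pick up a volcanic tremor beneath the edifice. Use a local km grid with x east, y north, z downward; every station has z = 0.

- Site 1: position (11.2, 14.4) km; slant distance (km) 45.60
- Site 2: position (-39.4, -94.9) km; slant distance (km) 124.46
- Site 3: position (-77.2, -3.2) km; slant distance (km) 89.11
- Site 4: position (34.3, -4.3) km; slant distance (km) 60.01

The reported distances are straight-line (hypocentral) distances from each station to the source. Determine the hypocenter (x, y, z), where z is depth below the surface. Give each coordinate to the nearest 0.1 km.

Each station gives a sphere (x−x_i)² + (y−y_i)² + z² = d_i² (stations at z=0).
Subtracting the Site 1 sphere from Site 2 and Site 3: z² cancels, leaving linear equations in x and y:
-101.2 x − 218.6 y = -3185.36
-176.8 x − 35.2 y = -223.95
Solving: x ≈ -1.800, y ≈ 15.405 km (keep extra digits for the depth step; rounded: -1.8, 15.4).
Then from the Site 1 sphere: z² = 45.60² − (x − 11.2)² − (y − 14.4)² with x = -1.800, y = 15.405, so z ≈ 43.696 ≈ 43.7 km.
Check against Site 4 (with the unrounded solution): distance 60.01 ≈ 60.01 km. ✓

x ≈ -1.8 km, y ≈ 15.4 km, depth ≈ 43.7 km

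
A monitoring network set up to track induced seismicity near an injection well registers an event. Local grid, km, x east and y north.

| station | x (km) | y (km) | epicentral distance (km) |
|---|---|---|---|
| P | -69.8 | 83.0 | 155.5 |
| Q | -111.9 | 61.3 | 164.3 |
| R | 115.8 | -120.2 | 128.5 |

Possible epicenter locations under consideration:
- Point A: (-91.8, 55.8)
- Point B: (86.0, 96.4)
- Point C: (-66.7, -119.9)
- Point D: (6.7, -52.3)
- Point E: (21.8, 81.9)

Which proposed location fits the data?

Point D

For each candidate, compare |candidate − station| to the reported distance:
Point A: residuals P 120.5, Q 143.5, R 143.7 → max 143.7 km
Point B: residuals P 0.9, Q 36.7, R 90.1 → max 90.1 km
Point C: residuals P 47.4, Q 22.5, R 54.0 → max 54.0 km
Point D: residuals P 0.1, Q 0.1, R 0.0 → max 0.1 km
Point E: residuals P 63.9, Q 29.0, R 94.4 → max 94.4 km
Only Point D has all residuals ≈ 0.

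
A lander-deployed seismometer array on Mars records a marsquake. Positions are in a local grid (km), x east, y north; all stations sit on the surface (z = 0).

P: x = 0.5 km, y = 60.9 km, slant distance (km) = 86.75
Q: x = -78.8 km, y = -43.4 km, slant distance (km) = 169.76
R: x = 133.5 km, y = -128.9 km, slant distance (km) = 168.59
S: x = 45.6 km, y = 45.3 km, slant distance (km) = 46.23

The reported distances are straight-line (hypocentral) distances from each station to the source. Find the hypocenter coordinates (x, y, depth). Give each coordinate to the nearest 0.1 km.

(73.2, 25.4, 31.3)

Each station gives a sphere (x−x_i)² + (y−y_i)² + z² = d_i² (stations at z=0).
Subtracting the P sphere from Q and R: z² cancels, leaving linear equations in x and y:
-158.6 x − 208.6 y = -16908.96
266.0 x − 379.6 y = 9831.37
Solving: x ≈ 73.207, y ≈ 25.400 km (keep extra digits for the depth step; rounded: 73.2, 25.4).
Then from the P sphere: z² = 86.75² − (x − 0.5)² − (y − 60.9)² with x = 73.207, y = 25.400, so z ≈ 31.289 ≈ 31.3 km.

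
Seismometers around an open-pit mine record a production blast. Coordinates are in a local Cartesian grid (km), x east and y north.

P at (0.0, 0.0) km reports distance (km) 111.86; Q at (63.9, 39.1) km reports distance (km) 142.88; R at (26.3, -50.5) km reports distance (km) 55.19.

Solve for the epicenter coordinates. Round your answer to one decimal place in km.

x ≈ 44.8 km, y ≈ -102.5 km

Circle about each station: x² + y² = 111.86²; (x − 63.9)² + (y − 39.1)² = 142.88²; (x − 26.3)² + (y + 50.5)² = 55.19².
Subtracting the P equation from the Q and R equations removes the quadratic terms:
127.8 x + 78.2 y = -2290.01
52.6 x − 101.0 y = 12708.66
Solving the 2×2 system: x ≈ 44.8, y ≈ -102.5 km.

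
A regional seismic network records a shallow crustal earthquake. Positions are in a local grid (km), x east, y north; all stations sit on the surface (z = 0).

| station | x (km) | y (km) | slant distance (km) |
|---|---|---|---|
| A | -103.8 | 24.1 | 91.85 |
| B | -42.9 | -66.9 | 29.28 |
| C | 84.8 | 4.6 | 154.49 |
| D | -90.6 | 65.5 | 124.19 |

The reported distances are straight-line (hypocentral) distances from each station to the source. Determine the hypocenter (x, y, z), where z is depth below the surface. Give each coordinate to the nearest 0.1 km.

Each station gives a sphere (x−x_i)² + (y−y_i)² + z² = d_i² (stations at z=0).
Subtracting the A sphere from B and C: z² cancels, leaving linear equations in x and y:
121.8 x − 182.0 y = 2539.87
377.2 x − 39.0 y = -19573.79
Solving: x ≈ -57.300, y ≈ -52.302 km (keep extra digits for the depth step; rounded: -57.3, -52.3).
Then from the A sphere: z² = 91.85² − (x + 103.8)² − (y − 24.1)² with x = -57.300, y = -52.302, so z ≈ 20.902 ≈ 20.9 km.
Check against D (with the unrounded solution): distance 124.19 ≈ 124.19 km. ✓

(-57.3, -52.3, 20.9)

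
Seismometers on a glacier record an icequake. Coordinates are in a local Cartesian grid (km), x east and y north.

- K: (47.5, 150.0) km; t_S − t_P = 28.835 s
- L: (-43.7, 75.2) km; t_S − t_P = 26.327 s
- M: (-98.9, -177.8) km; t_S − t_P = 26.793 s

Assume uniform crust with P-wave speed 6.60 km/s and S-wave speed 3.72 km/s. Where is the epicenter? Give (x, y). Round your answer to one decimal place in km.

Distance from S−P lag: d = Δt · v_P v_S / (v_P − v_S) = Δt · (6.60·3.72)/(6.60−3.72) ≈ 8.5250·Δt.
So d_K = 245.82, d_L = 224.44, d_M = 228.41 km.
Circle about each station: (x − 47.5)² + (y − 150.0)² = 245.82²; (x + 43.7)² + (y − 75.2)² = 224.44²; (x + 98.9)² + (y + 177.8)² = 228.41².
Subtracting the K equation from the L and M equations removes the quadratic terms:
-182.4 x − 149.6 y = -7137.36
-292.8 x − 655.6 y = 24894.14
Solving the 2×2 system: x ≈ 110.9, y ≈ -87.5 km.

(110.9, -87.5)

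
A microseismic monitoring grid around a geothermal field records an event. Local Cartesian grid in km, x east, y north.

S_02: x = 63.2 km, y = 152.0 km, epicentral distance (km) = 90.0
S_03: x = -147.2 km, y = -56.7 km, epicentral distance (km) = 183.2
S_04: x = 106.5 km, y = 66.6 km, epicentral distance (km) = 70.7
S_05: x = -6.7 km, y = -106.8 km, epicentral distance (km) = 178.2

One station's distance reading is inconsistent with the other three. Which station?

S_03

Solve using three stations at a time. Using S_02, S_04, S_05 (subtract circle equations pairwise → linear system) gives (x, y) ≈ (35.8, 66.3).
Distances from that point to each station vs reported:
  S_02: calculated 90.0 vs reported 90.0 → residual 0.0 km
  S_03: calculated 220.5 vs reported 183.2 → residual 37.3 km
  S_04: calculated 70.7 vs reported 70.7 → residual 0.0 km
  S_05: calculated 178.2 vs reported 178.2 → residual 0.0 km
S_02, S_04, S_05 are mutually consistent (residuals ≈ 0); S_03 is off by 37.3 km.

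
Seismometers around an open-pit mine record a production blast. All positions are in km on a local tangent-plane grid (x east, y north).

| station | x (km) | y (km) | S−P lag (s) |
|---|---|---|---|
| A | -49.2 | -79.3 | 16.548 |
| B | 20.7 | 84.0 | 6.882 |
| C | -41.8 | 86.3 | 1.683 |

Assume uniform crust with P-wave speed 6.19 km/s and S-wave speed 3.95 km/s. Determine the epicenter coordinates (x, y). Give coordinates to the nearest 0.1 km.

Distance from S−P lag: d = Δt · v_P v_S / (v_P − v_S) = Δt · (6.19·3.95)/(6.19−3.95) ≈ 10.9154·Δt.
So d_A = 180.63, d_B = 75.12, d_C = 18.37 km.
Circle about each station: (x + 49.2)² + (y + 79.3)² = 180.63²; (x − 20.7)² + (y − 84.0)² = 75.12²; (x + 41.8)² + (y − 86.3)² = 18.37².
Subtracting pairs of circle equations eliminates x²+y² and gives linear equations (the radical axes):
139.8 x + 326.6 y = 25759.54
14.8 x + 331.2 y = 32775.54
Solving the 2×2 system: x ≈ -52.4, y ≈ 101.3 km.

-52.4 km east, 101.3 km north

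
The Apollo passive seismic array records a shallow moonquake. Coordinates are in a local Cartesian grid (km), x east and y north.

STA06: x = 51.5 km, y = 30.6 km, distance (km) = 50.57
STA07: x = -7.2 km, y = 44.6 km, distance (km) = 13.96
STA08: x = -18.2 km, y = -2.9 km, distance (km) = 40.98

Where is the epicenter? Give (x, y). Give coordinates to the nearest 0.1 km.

(1.0, 33.3)

Circle about each station: (x − 51.5)² + (y − 30.6)² = 50.57²; (x + 7.2)² + (y − 44.6)² = 13.96²; (x + 18.2)² + (y + 2.9)² = 40.98².
Subtracting the STA06 equation from the STA07 and STA08 equations removes the quadratic terms:
-117.4 x + 28.0 y = 814.83
-139.4 x − 67.0 y = -2371.00
Solving the 2×2 system: x ≈ 1.0, y ≈ 33.3 km.
Check against STA06 (with the unrounded x, y): √((x − 51.5)²+(y − 30.6)²) = 50.57 ≈ 50.57 km. ✓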